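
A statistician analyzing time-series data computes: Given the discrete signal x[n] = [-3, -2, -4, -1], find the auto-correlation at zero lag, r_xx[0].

The auto-correlation at zero lag r_xx[0] equals the signal energy.
r_xx[0] = sum of x[n]^2 = (-3)^2 + (-2)^2 + (-4)^2 + (-1)^2
= 9 + 4 + 16 + 1 = 30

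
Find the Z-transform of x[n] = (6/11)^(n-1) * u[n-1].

Time-shifting property: if X(z) = Z{x[n]}, then Z{x[n-d]} = z^(-d) * X(z)
X(z) = z/(z - 6/11) for x[n] = (6/11)^n * u[n]
Z{x[n-1]} = z^(-1) * z/(z - 6/11) = 1/(z - 6/11)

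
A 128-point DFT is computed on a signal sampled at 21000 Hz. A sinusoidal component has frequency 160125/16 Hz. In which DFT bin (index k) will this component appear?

DFT frequency resolution = f_s/N = 21000/128 = 2625/16 Hz
Bin index k = f_signal / resolution = 160125/16 / 2625/16 = 61
The signal frequency 160125/16 Hz falls in DFT bin k = 61.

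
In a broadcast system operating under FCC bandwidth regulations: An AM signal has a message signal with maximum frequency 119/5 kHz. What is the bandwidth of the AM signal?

In AM (double-sideband), the bandwidth is twice the message frequency.
BW = 2 * f_m = 2 * 119/5 kHz = 238/5 kHz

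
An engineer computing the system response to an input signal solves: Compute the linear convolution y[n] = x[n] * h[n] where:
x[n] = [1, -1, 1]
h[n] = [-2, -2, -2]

y[n] = sum_k x[k]*h[n-k]. Output length = len(x) + len(h) - 1 = 3 + 3 - 1 = 5.
y[0] = 1*-2 = -2
y[1] = -1*-2 + 1*-2 = 0
y[2] = 1*-2 + -1*-2 + 1*-2 = -2
y[3] = 1*-2 + -1*-2 = 0
y[4] = 1*-2 = -2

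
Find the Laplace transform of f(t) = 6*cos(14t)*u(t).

Standard pair: cos(wt)*u(t) <-> s/(s^2+w^2)
With w = 14: L{6*cos(14t)*u(t)} = 6s/(s^2+196)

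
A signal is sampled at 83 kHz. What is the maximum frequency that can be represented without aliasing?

The maximum frequency that can be represented without aliasing
is the Nyquist frequency: f_max = f_s / 2 = 83 kHz / 2 = 83/2 kHz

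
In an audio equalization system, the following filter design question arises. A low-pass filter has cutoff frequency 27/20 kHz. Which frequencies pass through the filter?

A low-pass filter passes all frequencies below the cutoff frequency 27/20 kHz and attenuates higher frequencies.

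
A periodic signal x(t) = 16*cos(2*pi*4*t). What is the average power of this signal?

Average power of A*cos(wt) is A^2/2.
P = 16^2 / 2 = 256/2 = 128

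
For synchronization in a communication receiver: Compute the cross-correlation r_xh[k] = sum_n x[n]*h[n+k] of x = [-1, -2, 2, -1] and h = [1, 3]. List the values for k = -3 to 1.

Both sequences indexed from 0 and zero outside their support.
Lags with overlap: k = -3 to 1.
  r_xh[-3] = x[3]*h[0] = -1
  r_xh[-2] = x[2]*h[0] + x[3]*h[1] = -1
  r_xh[-1] = x[1]*h[0] + x[2]*h[1] = 4
  r_xh[0] = x[0]*h[0] + x[1]*h[1] = -7
  r_xh[1] = x[0]*h[1] = -3
r_xh = [-1, -1, 4, -7, -3] (for k = -3, ..., 1)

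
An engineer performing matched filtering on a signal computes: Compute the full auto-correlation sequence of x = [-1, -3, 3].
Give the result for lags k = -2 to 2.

r_xx[k] = sum_m x[m]*x[m+k], indexed from 0, for k = -2 to 2:
  r_xx[-2] = x[2]*x[0] = -3
  r_xx[-1] = x[1]*x[0] + x[2]*x[1] = -6
  r_xx[0] = x[0]*x[0] + x[1]*x[1] + x[2]*x[2] = 19
  r_xx[1] = x[0]*x[1] + x[1]*x[2] = -6
  r_xx[2] = x[0]*x[2] = -3
r_xx = [-3, -6, 19, -6, -3]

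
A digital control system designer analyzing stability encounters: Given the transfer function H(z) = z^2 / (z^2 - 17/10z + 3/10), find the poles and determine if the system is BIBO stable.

Poles are roots of the denominator: z^2 - 17/10z + 3/10 = 0.
Quadratic formula: z = [-(-17/10) +/- sqrt((-17/10)^2 - 4*(3/10))] / 2
Discriminant = 289/100 - 6/5 = 169/100; sqrt = 13/10.
z = (17/10 +/- 13/10) / 2 => z = 3/2 or z = 1/5.
|p1| = 3/2, |p2| = 1/5.
For BIBO stability, all poles must lie inside the unit circle (|p| < 1).
System is UNSTABLE since at least one |p| >= 1.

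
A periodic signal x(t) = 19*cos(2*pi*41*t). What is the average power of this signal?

Average power of A*cos(wt) is A^2/2.
P = 19^2 / 2 = 361/2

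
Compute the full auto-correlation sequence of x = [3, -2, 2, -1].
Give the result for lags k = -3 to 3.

r_xx[k] = sum_m x[m]*x[m+k], indexed from 0, for k = -3 to 3:
  r_xx[-3] = x[3]*x[0] = -3
  r_xx[-2] = x[2]*x[0] + x[3]*x[1] = 8
  r_xx[-1] = x[1]*x[0] + x[2]*x[1] + x[3]*x[2] = -12
  r_xx[0] = x[0]*x[0] + x[1]*x[1] + x[2]*x[2] + x[3]*x[3] = 18
  r_xx[1] = x[0]*x[1] + x[1]*x[2] + x[2]*x[3] = -12
  r_xx[2] = x[0]*x[2] + x[1]*x[3] = 8
  r_xx[3] = x[0]*x[3] = -3
r_xx = [-3, 8, -12, 18, -12, 8, -3]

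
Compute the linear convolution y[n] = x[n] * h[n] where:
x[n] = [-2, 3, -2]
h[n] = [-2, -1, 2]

y[n] = sum_k x[k]*h[n-k]. Output length = len(x) + len(h) - 1 = 3 + 3 - 1 = 5.
y[0] = -2*-2 = 4
y[1] = 3*-2 + -2*-1 = -4
y[2] = -2*-2 + 3*-1 + -2*2 = -3
y[3] = -2*-1 + 3*2 = 8
y[4] = -2*2 = -4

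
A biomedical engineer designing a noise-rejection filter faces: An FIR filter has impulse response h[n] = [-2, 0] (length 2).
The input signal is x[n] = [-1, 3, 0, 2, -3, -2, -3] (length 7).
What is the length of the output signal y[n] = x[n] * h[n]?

For linear convolution, the output length is:
len(y) = len(x) + len(h) - 1 = 7 + 2 - 1 = 8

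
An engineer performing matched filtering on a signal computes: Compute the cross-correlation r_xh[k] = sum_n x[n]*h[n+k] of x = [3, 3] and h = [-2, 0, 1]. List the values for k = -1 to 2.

Both sequences indexed from 0 and zero outside their support.
Lags with overlap: k = -1 to 2.
  r_xh[-1] = x[1]*h[0] = -6
  r_xh[0] = x[0]*h[0] + x[1]*h[1] = -6
  r_xh[1] = x[0]*h[1] + x[1]*h[2] = 3
  r_xh[2] = x[0]*h[2] = 3
r_xh = [-6, -6, 3, 3] (for k = -1, ..., 2)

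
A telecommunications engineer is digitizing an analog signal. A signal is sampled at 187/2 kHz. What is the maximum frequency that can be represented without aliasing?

The maximum frequency that can be represented without aliasing
is the Nyquist frequency: f_max = f_s / 2 = 187/2 kHz / 2 = 187/4 kHz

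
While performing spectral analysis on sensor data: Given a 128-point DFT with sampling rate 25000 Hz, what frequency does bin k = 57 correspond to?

The frequency of DFT bin k is: f_k = k * f_s / N
f_57 = 57 * 25000 / 128 = 178125/16 Hz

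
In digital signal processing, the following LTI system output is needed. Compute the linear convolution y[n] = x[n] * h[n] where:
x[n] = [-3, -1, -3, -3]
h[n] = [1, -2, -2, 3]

y[n] = sum_k x[k]*h[n-k]. Output length = len(x) + len(h) - 1 = 4 + 4 - 1 = 7.
y[0] = -3*1 = -3
y[1] = -1*1 + -3*-2 = 5
y[2] = -3*1 + -1*-2 + -3*-2 = 5
y[3] = -3*1 + -3*-2 + -1*-2 + -3*3 = -4
y[4] = -3*-2 + -3*-2 + -1*3 = 9
y[5] = -3*-2 + -3*3 = -3
y[6] = -3*3 = -9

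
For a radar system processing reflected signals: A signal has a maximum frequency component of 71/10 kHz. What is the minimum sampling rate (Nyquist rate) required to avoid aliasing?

By the Nyquist-Shannon sampling theorem,
the minimum sampling rate (Nyquist rate) must be at least 2 * f_max.
Nyquist rate = 2 * 71/10 kHz = 71/5 kHz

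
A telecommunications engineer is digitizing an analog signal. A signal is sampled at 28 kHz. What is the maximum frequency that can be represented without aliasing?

The maximum frequency that can be represented without aliasing
is the Nyquist frequency: f_max = f_s / 2 = 28 kHz / 2 = 14 kHz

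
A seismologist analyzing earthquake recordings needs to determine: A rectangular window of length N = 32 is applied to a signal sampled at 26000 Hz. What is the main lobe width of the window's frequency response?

For a rectangular window of length N,
the main lobe width in frequency is 2*f_s/N.
= 2*26000/32 = 1625 Hz
This determines the minimum frequency separation for resolving two sinusoids.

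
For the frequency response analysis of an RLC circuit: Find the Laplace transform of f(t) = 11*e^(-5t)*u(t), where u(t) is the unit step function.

Standard Laplace transform pair:
e^(-at)*u(t) <-> 1/(s+a)
With a = 5: L{11*e^(-5t)*u(t)} = 11/(s+5), ROC: Re(s) > -5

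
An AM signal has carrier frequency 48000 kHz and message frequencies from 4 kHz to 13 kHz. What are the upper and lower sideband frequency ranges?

Upper sideband (USB) = fc + [fm_low, fm_high] = 48000 + [4, 13] = [48004, 48013] kHz
Lower sideband (LSB) = fc - [fm_high, fm_low] = 48000 - [13, 4] = [47987, 47996] kHz
Total occupied spectrum: 47987 kHz to 48013 kHz (plus carrier at 48000 kHz)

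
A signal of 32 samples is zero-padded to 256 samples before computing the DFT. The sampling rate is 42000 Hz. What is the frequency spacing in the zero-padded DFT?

Original DFT: N = 32, resolution = f_s/N = 42000/32 = 2625/2 Hz
Zero-padded DFT: N = 256, resolution = f_s/N = 42000/256 = 2625/16 Hz
Zero-padding interpolates the spectrum (finer frequency grid)
but does NOT improve the true spectral resolution (ability to resolve close frequencies).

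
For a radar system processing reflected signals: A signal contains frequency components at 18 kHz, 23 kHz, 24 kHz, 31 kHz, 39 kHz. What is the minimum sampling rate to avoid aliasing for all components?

The highest frequency component is f_max = 39 kHz.
Nyquist rate = 2 * f_max = 2 * 39 kHz = 78 kHz.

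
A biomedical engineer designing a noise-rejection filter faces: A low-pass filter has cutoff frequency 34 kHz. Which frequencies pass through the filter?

A low-pass filter passes all frequencies below the cutoff frequency 34 kHz and attenuates higher frequencies.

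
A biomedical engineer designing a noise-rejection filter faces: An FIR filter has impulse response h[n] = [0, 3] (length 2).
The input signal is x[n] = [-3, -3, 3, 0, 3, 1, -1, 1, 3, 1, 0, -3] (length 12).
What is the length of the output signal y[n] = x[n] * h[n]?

For linear convolution, the output length is:
len(y) = len(x) + len(h) - 1 = 12 + 2 - 1 = 13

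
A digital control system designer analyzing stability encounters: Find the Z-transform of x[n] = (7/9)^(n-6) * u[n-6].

Time-shifting property: if X(z) = Z{x[n]}, then Z{x[n-d]} = z^(-d) * X(z)
X(z) = z/(z - 7/9) for x[n] = (7/9)^n * u[n]
Z{x[n-6]} = z^(-6) * z/(z - 7/9) = z^(-5)/(z - 7/9)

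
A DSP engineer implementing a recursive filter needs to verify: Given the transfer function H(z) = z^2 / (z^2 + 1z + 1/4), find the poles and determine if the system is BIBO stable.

Poles are roots of the denominator: z^2 + 1z + 1/4 = 0.
Quadratic formula: z = [-(1) +/- sqrt((1)^2 - 4*(1/4))] / 2
Discriminant = 1 - 1 = 0; sqrt = 0.
z = (-1 +/- 0) / 2 = -1/2 (repeated root).
|p1| = 1/2, |p2| = 1/2.
For BIBO stability, all poles must lie inside the unit circle (|p| < 1).
System is STABLE since both |p| < 1.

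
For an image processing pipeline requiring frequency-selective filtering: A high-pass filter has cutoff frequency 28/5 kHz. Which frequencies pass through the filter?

A high-pass filter passes all frequencies above the cutoff frequency 28/5 kHz and attenuates lower frequencies.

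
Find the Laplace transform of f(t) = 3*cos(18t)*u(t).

Standard pair: cos(wt)*u(t) <-> s/(s^2+w^2)
With w = 18: L{3*cos(18t)*u(t)} = 3s/(s^2+324)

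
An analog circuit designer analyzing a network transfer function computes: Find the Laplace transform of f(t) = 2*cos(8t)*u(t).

Standard pair: cos(wt)*u(t) <-> s/(s^2+w^2)
With w = 8: L{2*cos(8t)*u(t)} = 2s/(s^2+64)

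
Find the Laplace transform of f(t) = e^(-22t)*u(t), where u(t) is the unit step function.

Standard Laplace transform pair:
e^(-at)*u(t) <-> 1/(s+a)
With a = 22: L{e^(-22t)*u(t)} = 1/(s+22), ROC: Re(s) > -22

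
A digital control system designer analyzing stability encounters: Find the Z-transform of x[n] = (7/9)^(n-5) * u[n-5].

Time-shifting property: if X(z) = Z{x[n]}, then Z{x[n-d]} = z^(-d) * X(z)
X(z) = z/(z - 7/9) for x[n] = (7/9)^n * u[n]
Z{x[n-5]} = z^(-5) * z/(z - 7/9) = z^(-4)/(z - 7/9)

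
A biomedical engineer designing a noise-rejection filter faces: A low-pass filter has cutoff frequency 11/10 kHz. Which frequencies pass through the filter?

A low-pass filter passes all frequencies below the cutoff frequency 11/10 kHz and attenuates higher frequencies.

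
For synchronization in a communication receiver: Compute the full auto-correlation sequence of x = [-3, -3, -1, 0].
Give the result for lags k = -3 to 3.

r_xx[k] = sum_m x[m]*x[m+k], indexed from 0, for k = -3 to 3:
  r_xx[-3] = x[3]*x[0] = 0
  r_xx[-2] = x[2]*x[0] + x[3]*x[1] = 3
  r_xx[-1] = x[1]*x[0] + x[2]*x[1] + x[3]*x[2] = 12
  r_xx[0] = x[0]*x[0] + x[1]*x[1] + x[2]*x[2] + x[3]*x[3] = 19
  r_xx[1] = x[0]*x[1] + x[1]*x[2] + x[2]*x[3] = 12
  r_xx[2] = x[0]*x[2] + x[1]*x[3] = 3
  r_xx[3] = x[0]*x[3] = 0
r_xx = [0, 3, 12, 19, 12, 3, 0]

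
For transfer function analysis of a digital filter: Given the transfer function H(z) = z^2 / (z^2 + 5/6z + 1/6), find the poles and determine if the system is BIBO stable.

Poles are roots of the denominator: z^2 + 5/6z + 1/6 = 0.
Quadratic formula: z = [-(5/6) +/- sqrt((5/6)^2 - 4*(1/6))] / 2
Discriminant = 25/36 - 2/3 = 1/36; sqrt = 1/6.
z = (-5/6 +/- 1/6) / 2 => z = -1/3 or z = -1/2.
|p1| = 1/2, |p2| = 1/3.
For BIBO stability, all poles must lie inside the unit circle (|p| < 1).
System is STABLE since both |p| < 1.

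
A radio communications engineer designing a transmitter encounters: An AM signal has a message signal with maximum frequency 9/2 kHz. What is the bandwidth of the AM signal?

In AM (double-sideband), the bandwidth is twice the message frequency.
BW = 2 * f_m = 2 * 9/2 kHz = 9 kHz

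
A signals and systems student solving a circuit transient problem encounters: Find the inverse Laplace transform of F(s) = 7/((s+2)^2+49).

Standard pair: w/((s+a)^2+w^2) <-> e^(-at)*sin(wt)*u(t)
With a=2, w=7: f(t) = e^(-2t)*sin(7t)*u(t)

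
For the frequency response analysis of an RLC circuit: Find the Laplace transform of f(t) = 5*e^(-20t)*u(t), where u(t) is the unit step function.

Standard Laplace transform pair:
e^(-at)*u(t) <-> 1/(s+a)
With a = 20: L{5*e^(-20t)*u(t)} = 5/(s+20), ROC: Re(s) > -20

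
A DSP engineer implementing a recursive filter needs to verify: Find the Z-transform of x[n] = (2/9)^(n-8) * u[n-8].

Time-shifting property: if X(z) = Z{x[n]}, then Z{x[n-d]} = z^(-d) * X(z)
X(z) = z/(z - 2/9) for x[n] = (2/9)^n * u[n]
Z{x[n-8]} = z^(-8) * z/(z - 2/9) = z^(-7)/(z - 2/9)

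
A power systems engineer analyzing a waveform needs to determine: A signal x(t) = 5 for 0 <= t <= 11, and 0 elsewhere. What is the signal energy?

Energy = integral of |x(t)|^2 dt over the signal duration
= 5^2 * 11 = 25 * 11 = 275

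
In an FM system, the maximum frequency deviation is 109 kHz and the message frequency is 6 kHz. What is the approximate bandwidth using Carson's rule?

Carson's rule: BW = 2*(delta_f + f_m)
= 2*(109 + 6) kHz = 230 kHz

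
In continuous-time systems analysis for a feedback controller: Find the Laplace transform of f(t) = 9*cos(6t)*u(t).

Standard pair: cos(wt)*u(t) <-> s/(s^2+w^2)
With w = 6: L{9*cos(6t)*u(t)} = 9s/(s^2+36)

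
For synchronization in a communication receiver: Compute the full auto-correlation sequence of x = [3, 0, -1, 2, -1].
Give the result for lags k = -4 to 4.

r_xx[k] = sum_m x[m]*x[m+k], indexed from 0, for k = -4 to 4:
  r_xx[-4] = x[4]*x[0] = -3
  r_xx[-3] = x[3]*x[0] + x[4]*x[1] = 6
  r_xx[-2] = x[2]*x[0] + x[3]*x[1] + x[4]*x[2] = -2
  r_xx[-1] = x[1]*x[0] + x[2]*x[1] + x[3]*x[2] + x[4]*x[3] = -4
  r_xx[0] = x[0]*x[0] + x[1]*x[1] + x[2]*x[2] + x[3]*x[3] + x[4]*x[4] = 15
  r_xx[1] = x[0]*x[1] + x[1]*x[2] + x[2]*x[3] + x[3]*x[4] = -4
  r_xx[2] = x[0]*x[2] + x[1]*x[3] + x[2]*x[4] = -2
  r_xx[3] = x[0]*x[3] + x[1]*x[4] = 6
  r_xx[4] = x[0]*x[4] = -3
r_xx = [-3, 6, -2, -4, 15, -4, -2, 6, -3]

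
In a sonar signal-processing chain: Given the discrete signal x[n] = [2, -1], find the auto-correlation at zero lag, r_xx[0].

The auto-correlation at zero lag r_xx[0] equals the signal energy.
r_xx[0] = sum of x[n]^2 = 2^2 + (-1)^2
= 4 + 1 = 5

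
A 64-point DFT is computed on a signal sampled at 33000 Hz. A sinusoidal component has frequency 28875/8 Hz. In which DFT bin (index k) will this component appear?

DFT frequency resolution = f_s/N = 33000/64 = 4125/8 Hz
Bin index k = f_signal / resolution = 28875/8 / 4125/8 = 7
The signal frequency 28875/8 Hz falls in DFT bin k = 7.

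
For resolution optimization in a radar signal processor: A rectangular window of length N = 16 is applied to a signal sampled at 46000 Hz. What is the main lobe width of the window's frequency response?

For a rectangular window of length N,
the main lobe width in frequency is 2*f_s/N.
= 2*46000/16 = 5750 Hz
This determines the minimum frequency separation for resolving two sinusoids.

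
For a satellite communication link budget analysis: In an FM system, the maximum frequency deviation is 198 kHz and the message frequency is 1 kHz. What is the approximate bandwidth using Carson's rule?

Carson's rule: BW = 2*(delta_f + f_m)
= 2*(198 + 1) kHz = 398 kHz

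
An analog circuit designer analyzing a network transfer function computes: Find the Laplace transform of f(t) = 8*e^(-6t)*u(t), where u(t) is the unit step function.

Standard Laplace transform pair:
e^(-at)*u(t) <-> 1/(s+a)
With a = 6: L{8*e^(-6t)*u(t)} = 8/(s+6), ROC: Re(s) > -6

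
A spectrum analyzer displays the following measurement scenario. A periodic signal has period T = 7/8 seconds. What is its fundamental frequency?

The fundamental frequency is the reciprocal of the period.
f = 1/T = 1/(7/8) = 8/7 Hz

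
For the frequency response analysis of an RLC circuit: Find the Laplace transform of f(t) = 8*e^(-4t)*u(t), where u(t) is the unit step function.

Standard Laplace transform pair:
e^(-at)*u(t) <-> 1/(s+a)
With a = 4: L{8*e^(-4t)*u(t)} = 8/(s+4), ROC: Re(s) > -4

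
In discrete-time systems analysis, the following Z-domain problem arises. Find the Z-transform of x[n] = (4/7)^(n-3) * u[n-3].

Time-shifting property: if X(z) = Z{x[n]}, then Z{x[n-d]} = z^(-d) * X(z)
X(z) = z/(z - 4/7) for x[n] = (4/7)^n * u[n]
Z{x[n-3]} = z^(-3) * z/(z - 4/7) = z^(-2)/(z - 4/7)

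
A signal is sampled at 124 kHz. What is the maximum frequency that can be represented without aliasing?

The maximum frequency that can be represented without aliasing
is the Nyquist frequency: f_max = f_s / 2 = 124 kHz / 2 = 62 kHz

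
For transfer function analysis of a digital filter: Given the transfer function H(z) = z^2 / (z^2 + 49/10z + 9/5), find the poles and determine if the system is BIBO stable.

Poles are roots of the denominator: z^2 + 49/10z + 9/5 = 0.
Quadratic formula: z = [-(49/10) +/- sqrt((49/10)^2 - 4*(9/5))] / 2
Discriminant = 2401/100 - 36/5 = 1681/100; sqrt = 41/10.
z = (-49/10 +/- 41/10) / 2 => z = -2/5 or z = -9/2.
|p1| = 9/2, |p2| = 2/5.
For BIBO stability, all poles must lie inside the unit circle (|p| < 1).
System is UNSTABLE since at least one |p| >= 1.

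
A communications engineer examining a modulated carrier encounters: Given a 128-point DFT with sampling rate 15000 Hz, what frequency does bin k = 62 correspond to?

The frequency of DFT bin k is: f_k = k * f_s / N
f_62 = 62 * 15000 / 128 = 58125/8 Hz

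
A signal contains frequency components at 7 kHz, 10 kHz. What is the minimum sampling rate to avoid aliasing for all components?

The highest frequency component is f_max = 10 kHz.
Nyquist rate = 2 * f_max = 2 * 10 kHz = 20 kHz.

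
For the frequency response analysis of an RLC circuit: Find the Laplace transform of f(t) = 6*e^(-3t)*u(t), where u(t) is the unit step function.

Standard Laplace transform pair:
e^(-at)*u(t) <-> 1/(s+a)
With a = 3: L{6*e^(-3t)*u(t)} = 6/(s+3), ROC: Re(s) > -3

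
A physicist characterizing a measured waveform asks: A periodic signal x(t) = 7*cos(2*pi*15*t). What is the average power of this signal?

Average power of A*cos(wt) is A^2/2.
P = 7^2 / 2 = 49/2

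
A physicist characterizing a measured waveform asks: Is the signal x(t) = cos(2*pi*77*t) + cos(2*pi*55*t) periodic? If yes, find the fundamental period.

f1 = 77 Hz, f2 = 55 Hz
Period T1 = 1/77, T2 = 1/55
Ratio T1/T2 = 55/77, which is rational.
The signal is periodic with fundamental period T = 1/GCD(77,55) = 1/11 s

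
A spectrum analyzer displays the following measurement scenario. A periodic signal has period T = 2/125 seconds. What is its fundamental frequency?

The fundamental frequency is the reciprocal of the period.
f = 1/T = 1/(2/125) = 125/2 Hz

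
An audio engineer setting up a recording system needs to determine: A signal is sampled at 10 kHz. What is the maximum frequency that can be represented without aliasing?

The maximum frequency that can be represented without aliasing
is the Nyquist frequency: f_max = f_s / 2 = 10 kHz / 2 = 5 kHz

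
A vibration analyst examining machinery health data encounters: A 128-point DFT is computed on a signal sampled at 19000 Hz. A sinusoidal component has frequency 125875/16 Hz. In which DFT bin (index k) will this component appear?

DFT frequency resolution = f_s/N = 19000/128 = 2375/16 Hz
Bin index k = f_signal / resolution = 125875/16 / 2375/16 = 53
The signal frequency 125875/16 Hz falls in DFT bin k = 53.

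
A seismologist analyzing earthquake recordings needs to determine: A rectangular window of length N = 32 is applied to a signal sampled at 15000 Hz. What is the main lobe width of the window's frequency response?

For a rectangular window of length N,
the main lobe width in frequency is 2*f_s/N.
= 2*15000/32 = 1875/2 Hz
This determines the minimum frequency separation for resolving two sinusoids.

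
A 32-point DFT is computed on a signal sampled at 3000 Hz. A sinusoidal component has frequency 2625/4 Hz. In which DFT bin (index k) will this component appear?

DFT frequency resolution = f_s/N = 3000/32 = 375/4 Hz
Bin index k = f_signal / resolution = 2625/4 / 375/4 = 7
The signal frequency 2625/4 Hz falls in DFT bin k = 7.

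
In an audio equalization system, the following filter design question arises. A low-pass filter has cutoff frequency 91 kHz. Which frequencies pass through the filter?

A low-pass filter passes all frequencies below the cutoff frequency 91 kHz and attenuates higher frequencies.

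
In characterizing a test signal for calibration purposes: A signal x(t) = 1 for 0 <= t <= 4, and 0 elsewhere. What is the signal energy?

Energy = integral of |x(t)|^2 dt over the signal duration
= 1^2 * 4 = 1 * 4 = 4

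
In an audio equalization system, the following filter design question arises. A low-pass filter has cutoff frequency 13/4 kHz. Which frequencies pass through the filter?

A low-pass filter passes all frequencies below the cutoff frequency 13/4 kHz and attenuates higher frequencies.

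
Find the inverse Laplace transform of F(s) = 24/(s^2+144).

Standard pair: w/(s^2+w^2) <-> sin(wt)*u(t)
Recognize w^2 = 144, so w = 12; numerator 24 = 2*12.
f(t) = 2*sin(12t)*u(t)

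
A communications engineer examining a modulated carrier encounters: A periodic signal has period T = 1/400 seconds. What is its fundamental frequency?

The fundamental frequency is the reciprocal of the period.
f = 1/T = 1/(1/400) = 400 Hz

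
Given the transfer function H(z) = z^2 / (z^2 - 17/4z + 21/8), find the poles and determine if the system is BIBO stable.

Poles are roots of the denominator: z^2 - 17/4z + 21/8 = 0.
Quadratic formula: z = [-(-17/4) +/- sqrt((-17/4)^2 - 4*(21/8))] / 2
Discriminant = 289/16 - 21/2 = 121/16; sqrt = 11/4.
z = (17/4 +/- 11/4) / 2 => z = 7/2 or z = 3/4.
|p1| = 7/2, |p2| = 3/4.
For BIBO stability, all poles must lie inside the unit circle (|p| < 1).
System is UNSTABLE since at least one |p| >= 1.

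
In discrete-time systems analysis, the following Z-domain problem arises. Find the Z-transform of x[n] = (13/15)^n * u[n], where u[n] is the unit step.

The Z-transform of a^n * u[n] is z/(z-a) for |z| > |a|.
Here a = 13/15, so X(z) = z/(z - (13/15)) = 15z/(15z - 13)
ROC: |z| > 13/15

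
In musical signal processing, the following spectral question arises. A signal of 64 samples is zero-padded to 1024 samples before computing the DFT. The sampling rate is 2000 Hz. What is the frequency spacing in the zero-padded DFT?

Original DFT: N = 64, resolution = f_s/N = 2000/64 = 125/4 Hz
Zero-padded DFT: N = 1024, resolution = f_s/N = 2000/1024 = 125/64 Hz
Zero-padding interpolates the spectrum (finer frequency grid)
but does NOT improve the true spectral resolution (ability to resolve close frequencies).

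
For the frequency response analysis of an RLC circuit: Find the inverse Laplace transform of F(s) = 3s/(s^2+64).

Standard pair: s/(s^2+w^2) <-> cos(wt)*u(t)
With k=3, w=8: f(t) = 3*cos(8t)*u(t)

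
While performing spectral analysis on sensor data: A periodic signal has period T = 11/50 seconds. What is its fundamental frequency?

The fundamental frequency is the reciprocal of the period.
f = 1/T = 1/(11/50) = 50/11 Hz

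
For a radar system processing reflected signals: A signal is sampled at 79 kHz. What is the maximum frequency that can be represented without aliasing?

The maximum frequency that can be represented without aliasing
is the Nyquist frequency: f_max = f_s / 2 = 79 kHz / 2 = 79/2 kHz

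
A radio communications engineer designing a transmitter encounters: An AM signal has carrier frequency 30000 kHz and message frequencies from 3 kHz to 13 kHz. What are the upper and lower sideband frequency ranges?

Upper sideband (USB) = fc + [fm_low, fm_high] = 30000 + [3, 13] = [30003, 30013] kHz
Lower sideband (LSB) = fc - [fm_high, fm_low] = 30000 - [13, 3] = [29987, 29997] kHz
Total occupied spectrum: 29987 kHz to 30013 kHz (plus carrier at 30000 kHz)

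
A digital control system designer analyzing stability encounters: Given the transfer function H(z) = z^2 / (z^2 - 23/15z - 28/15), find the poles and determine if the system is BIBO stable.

Poles are roots of the denominator: z^2 - 23/15z - 28/15 = 0.
Quadratic formula: z = [-(-23/15) +/- sqrt((-23/15)^2 - 4*(-28/15))] / 2
Discriminant = 529/225 + 112/15 = 2209/225; sqrt = 47/15.
z = (23/15 +/- 47/15) / 2 => z = 7/3 or z = -4/5.
|p1| = 7/3, |p2| = 4/5.
For BIBO stability, all poles must lie inside the unit circle (|p| < 1).
System is UNSTABLE since at least one |p| >= 1.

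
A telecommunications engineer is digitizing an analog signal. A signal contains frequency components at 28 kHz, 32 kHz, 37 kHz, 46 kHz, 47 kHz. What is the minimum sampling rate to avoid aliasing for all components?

The highest frequency component is f_max = 47 kHz.
Nyquist rate = 2 * f_max = 2 * 47 kHz = 94 kHz.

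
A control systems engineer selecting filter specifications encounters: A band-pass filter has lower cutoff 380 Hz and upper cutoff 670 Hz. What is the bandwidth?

Bandwidth = f_high - f_low
= 670 Hz - 380 Hz = 290 Hz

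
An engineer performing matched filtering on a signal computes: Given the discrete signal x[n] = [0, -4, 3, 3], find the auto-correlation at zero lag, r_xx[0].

The auto-correlation at zero lag r_xx[0] equals the signal energy.
r_xx[0] = sum of x[n]^2 = 0^2 + (-4)^2 + 3^2 + 3^2
= 0 + 16 + 9 + 9 = 34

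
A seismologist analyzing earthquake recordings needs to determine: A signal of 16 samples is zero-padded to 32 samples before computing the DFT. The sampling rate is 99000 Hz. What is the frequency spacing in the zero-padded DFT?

Original DFT: N = 16, resolution = f_s/N = 99000/16 = 12375/2 Hz
Zero-padded DFT: N = 32, resolution = f_s/N = 99000/32 = 12375/4 Hz
Zero-padding interpolates the spectrum (finer frequency grid)
but does NOT improve the true spectral resolution (ability to resolve close frequencies).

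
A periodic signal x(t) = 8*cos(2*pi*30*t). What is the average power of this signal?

Average power of A*cos(wt) is A^2/2.
P = 8^2 / 2 = 64/2 = 32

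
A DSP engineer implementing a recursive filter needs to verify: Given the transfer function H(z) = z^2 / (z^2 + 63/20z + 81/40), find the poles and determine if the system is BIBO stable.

Poles are roots of the denominator: z^2 + 63/20z + 81/40 = 0.
Quadratic formula: z = [-(63/20) +/- sqrt((63/20)^2 - 4*(81/40))] / 2
Discriminant = 3969/400 - 81/10 = 729/400; sqrt = 27/20.
z = (-63/20 +/- 27/20) / 2 => z = -9/10 or z = -9/4.
|p1| = 9/4, |p2| = 9/10.
For BIBO stability, all poles must lie inside the unit circle (|p| < 1).
System is UNSTABLE since at least one |p| >= 1.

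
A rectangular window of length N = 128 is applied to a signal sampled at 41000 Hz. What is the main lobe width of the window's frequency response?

For a rectangular window of length N,
the main lobe width in frequency is 2*f_s/N.
= 2*41000/128 = 5125/8 Hz
This determines the minimum frequency separation for resolving two sinusoids.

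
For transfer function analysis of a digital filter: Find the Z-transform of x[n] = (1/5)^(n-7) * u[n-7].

Time-shifting property: if X(z) = Z{x[n]}, then Z{x[n-d]} = z^(-d) * X(z)
X(z) = z/(z - 1/5) for x[n] = (1/5)^n * u[n]
Z{x[n-7]} = z^(-7) * z/(z - 1/5) = z^(-6)/(z - 1/5)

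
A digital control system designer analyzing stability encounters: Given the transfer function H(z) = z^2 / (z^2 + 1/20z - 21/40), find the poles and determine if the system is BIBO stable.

Poles are roots of the denominator: z^2 + 1/20z - 21/40 = 0.
Quadratic formula: z = [-(1/20) +/- sqrt((1/20)^2 - 4*(-21/40))] / 2
Discriminant = 1/400 + 21/10 = 841/400; sqrt = 29/20.
z = (-1/20 +/- 29/20) / 2 => z = 7/10 or z = -3/4.
|p1| = 3/4, |p2| = 7/10.
For BIBO stability, all poles must lie inside the unit circle (|p| < 1).
System is STABLE since both |p| < 1.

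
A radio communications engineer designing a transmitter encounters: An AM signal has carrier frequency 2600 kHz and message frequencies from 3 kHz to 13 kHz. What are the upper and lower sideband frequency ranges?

Upper sideband (USB) = fc + [fm_low, fm_high] = 2600 + [3, 13] = [2603, 2613] kHz
Lower sideband (LSB) = fc - [fm_high, fm_low] = 2600 - [13, 3] = [2587, 2597] kHz
Total occupied spectrum: 2587 kHz to 2613 kHz (plus carrier at 2600 kHz)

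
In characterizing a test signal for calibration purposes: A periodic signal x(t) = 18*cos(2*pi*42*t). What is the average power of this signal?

Average power of A*cos(wt) is A^2/2.
P = 18^2 / 2 = 324/2 = 162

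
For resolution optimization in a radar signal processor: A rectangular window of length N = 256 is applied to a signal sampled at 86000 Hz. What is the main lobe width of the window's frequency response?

For a rectangular window of length N,
the main lobe width in frequency is 2*f_s/N.
= 2*86000/256 = 5375/8 Hz
This determines the minimum frequency separation for resolving two sinusoids.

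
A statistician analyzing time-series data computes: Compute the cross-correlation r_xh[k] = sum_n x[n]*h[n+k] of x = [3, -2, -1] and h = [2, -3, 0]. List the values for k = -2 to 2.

Both sequences indexed from 0 and zero outside their support.
Lags with overlap: k = -2 to 2.
  r_xh[-2] = x[2]*h[0] = -2
  r_xh[-1] = x[1]*h[0] + x[2]*h[1] = -1
  r_xh[0] = x[0]*h[0] + x[1]*h[1] + x[2]*h[2] = 12
  r_xh[1] = x[0]*h[1] + x[1]*h[2] = -9
  r_xh[2] = x[0]*h[2] = 0
r_xh = [-2, -1, 12, -9, 0] (for k = -2, ..., 2)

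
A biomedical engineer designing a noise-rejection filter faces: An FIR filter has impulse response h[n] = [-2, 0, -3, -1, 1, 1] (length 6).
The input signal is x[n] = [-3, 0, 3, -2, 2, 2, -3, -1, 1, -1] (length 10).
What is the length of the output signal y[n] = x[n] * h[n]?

For linear convolution, the output length is:
len(y) = len(x) + len(h) - 1 = 10 + 6 - 1 = 15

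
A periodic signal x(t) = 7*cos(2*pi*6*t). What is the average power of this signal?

Average power of A*cos(wt) is A^2/2.
P = 7^2 / 2 = 49/2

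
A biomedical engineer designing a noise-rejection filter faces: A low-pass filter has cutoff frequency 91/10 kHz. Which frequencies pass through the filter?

A low-pass filter passes all frequencies below the cutoff frequency 91/10 kHz and attenuates higher frequencies.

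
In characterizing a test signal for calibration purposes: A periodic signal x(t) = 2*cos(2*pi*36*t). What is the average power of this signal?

Average power of A*cos(wt) is A^2/2.
P = 2^2 / 2 = 4/2 = 2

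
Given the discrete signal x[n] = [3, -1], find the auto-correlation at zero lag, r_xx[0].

The auto-correlation at zero lag r_xx[0] equals the signal energy.
r_xx[0] = sum of x[n]^2 = 3^2 + (-1)^2
= 9 + 1 = 10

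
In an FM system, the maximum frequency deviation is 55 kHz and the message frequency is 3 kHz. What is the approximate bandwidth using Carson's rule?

Carson's rule: BW = 2*(delta_f + f_m)
= 2*(55 + 3) kHz = 116 kHz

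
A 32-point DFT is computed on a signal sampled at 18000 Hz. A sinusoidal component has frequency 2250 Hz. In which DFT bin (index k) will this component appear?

DFT frequency resolution = f_s/N = 18000/32 = 1125/2 Hz
Bin index k = f_signal / resolution = 2250 / 1125/2 = 4
The signal frequency 2250 Hz falls in DFT bin k = 4.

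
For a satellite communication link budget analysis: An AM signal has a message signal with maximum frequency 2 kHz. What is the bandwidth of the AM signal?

In AM (double-sideband), the bandwidth is twice the message frequency.
BW = 2 * f_m = 2 * 2 kHz = 4 kHz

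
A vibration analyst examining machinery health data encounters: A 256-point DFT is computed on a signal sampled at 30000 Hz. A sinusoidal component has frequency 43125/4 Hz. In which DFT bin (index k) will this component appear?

DFT frequency resolution = f_s/N = 30000/256 = 1875/16 Hz
Bin index k = f_signal / resolution = 43125/4 / 1875/16 = 92
The signal frequency 43125/4 Hz falls in DFT bin k = 92.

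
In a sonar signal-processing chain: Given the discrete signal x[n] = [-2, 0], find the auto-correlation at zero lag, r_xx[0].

The auto-correlation at zero lag r_xx[0] equals the signal energy.
r_xx[0] = sum of x[n]^2 = (-2)^2 + 0^2
= 4 + 0 = 4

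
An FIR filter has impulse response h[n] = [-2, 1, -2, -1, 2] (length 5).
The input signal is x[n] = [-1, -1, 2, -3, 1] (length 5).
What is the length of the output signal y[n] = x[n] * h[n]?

For linear convolution, the output length is:
len(y) = len(x) + len(h) - 1 = 5 + 5 - 1 = 9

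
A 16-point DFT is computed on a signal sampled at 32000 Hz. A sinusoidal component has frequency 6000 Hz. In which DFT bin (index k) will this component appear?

DFT frequency resolution = f_s/N = 32000/16 = 2000 Hz
Bin index k = f_signal / resolution = 6000 / 2000 = 3
The signal frequency 6000 Hz falls in DFT bin k = 3.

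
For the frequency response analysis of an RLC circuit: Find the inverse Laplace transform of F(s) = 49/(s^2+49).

Standard pair: w/(s^2+w^2) <-> sin(wt)*u(t)
Recognize w^2 = 49, so w = 7; numerator 49 = 7*7.
f(t) = 7*sin(7t)*u(t)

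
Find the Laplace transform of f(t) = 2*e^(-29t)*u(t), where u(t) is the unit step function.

Standard Laplace transform pair:
e^(-at)*u(t) <-> 1/(s+a)
With a = 29: L{2*e^(-29t)*u(t)} = 2/(s+29), ROC: Re(s) > -29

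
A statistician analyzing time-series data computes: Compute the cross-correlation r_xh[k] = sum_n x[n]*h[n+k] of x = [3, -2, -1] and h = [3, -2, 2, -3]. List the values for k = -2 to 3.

Both sequences indexed from 0 and zero outside their support.
Lags with overlap: k = -2 to 3.
  r_xh[-2] = x[2]*h[0] = -3
  r_xh[-1] = x[1]*h[0] + x[2]*h[1] = -4
  r_xh[0] = x[0]*h[0] + x[1]*h[1] + x[2]*h[2] = 11
  r_xh[1] = x[0]*h[1] + x[1]*h[2] + x[2]*h[3] = -7
  r_xh[2] = x[0]*h[2] + x[1]*h[3] = 12
  r_xh[3] = x[0]*h[3] = -9
r_xh = [-3, -4, 11, -7, 12, -9] (for k = -2, ..., 3)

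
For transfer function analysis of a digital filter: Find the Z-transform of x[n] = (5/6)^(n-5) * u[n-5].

Time-shifting property: if X(z) = Z{x[n]}, then Z{x[n-d]} = z^(-d) * X(z)
X(z) = z/(z - 5/6) for x[n] = (5/6)^n * u[n]
Z{x[n-5]} = z^(-5) * z/(z - 5/6) = z^(-4)/(z - 5/6)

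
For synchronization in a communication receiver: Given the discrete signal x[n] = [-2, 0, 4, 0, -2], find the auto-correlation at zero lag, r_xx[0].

The auto-correlation at zero lag r_xx[0] equals the signal energy.
r_xx[0] = sum of x[n]^2 = (-2)^2 + 0^2 + 4^2 + 0^2 + (-2)^2
= 4 + 0 + 16 + 0 + 4 = 24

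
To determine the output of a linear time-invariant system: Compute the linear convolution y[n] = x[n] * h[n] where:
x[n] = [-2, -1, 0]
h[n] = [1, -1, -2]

y[n] = sum_k x[k]*h[n-k]. Output length = len(x) + len(h) - 1 = 3 + 3 - 1 = 5.
y[0] = -2*1 = -2
y[1] = -1*1 + -2*-1 = 1
y[2] = 0*1 + -1*-1 + -2*-2 = 5
y[3] = 0*-1 + -1*-2 = 2
y[4] = 0*-2 = 0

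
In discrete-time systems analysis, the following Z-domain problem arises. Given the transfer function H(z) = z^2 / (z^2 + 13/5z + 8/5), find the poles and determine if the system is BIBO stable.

Poles are roots of the denominator: z^2 + 13/5z + 8/5 = 0.
Quadratic formula: z = [-(13/5) +/- sqrt((13/5)^2 - 4*(8/5))] / 2
Discriminant = 169/25 - 32/5 = 9/25; sqrt = 3/5.
z = (-13/5 +/- 3/5) / 2 => z = -1 or z = -8/5.
|p1| = 8/5, |p2| = 1.
For BIBO stability, all poles must lie inside the unit circle (|p| < 1).
System is UNSTABLE since at least one |p| >= 1.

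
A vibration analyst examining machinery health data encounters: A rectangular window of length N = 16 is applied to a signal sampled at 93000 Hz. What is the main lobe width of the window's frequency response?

For a rectangular window of length N,
the main lobe width in frequency is 2*f_s/N.
= 2*93000/16 = 11625 Hz
This determines the minimum frequency separation for resolving two sinusoids.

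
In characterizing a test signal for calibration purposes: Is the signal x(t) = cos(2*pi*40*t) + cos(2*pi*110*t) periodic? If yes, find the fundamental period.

f1 = 40 Hz, f2 = 110 Hz
Period T1 = 1/40, T2 = 1/110
Ratio T1/T2 = 110/40, which is rational.
The signal is periodic with fundamental period T = 1/GCD(40,110) = 1/10 s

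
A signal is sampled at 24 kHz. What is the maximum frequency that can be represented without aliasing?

The maximum frequency that can be represented without aliasing
is the Nyquist frequency: f_max = f_s / 2 = 24 kHz / 2 = 12 kHz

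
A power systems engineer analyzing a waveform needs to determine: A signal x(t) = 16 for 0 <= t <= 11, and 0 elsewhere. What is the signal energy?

Energy = integral of |x(t)|^2 dt over the signal duration
= 16^2 * 11 = 256 * 11 = 2816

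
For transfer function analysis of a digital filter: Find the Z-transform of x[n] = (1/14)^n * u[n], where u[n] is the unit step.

The Z-transform of a^n * u[n] is z/(z-a) for |z| > |a|.
Here a = 1/14, so X(z) = z/(z - (1/14)) = 14z/(14z - 1)
ROC: |z| > 1/14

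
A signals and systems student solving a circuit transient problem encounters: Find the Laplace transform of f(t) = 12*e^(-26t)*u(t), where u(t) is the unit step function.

Standard Laplace transform pair:
e^(-at)*u(t) <-> 1/(s+a)
With a = 26: L{12*e^(-26t)*u(t)} = 12/(s+26), ROC: Re(s) > -26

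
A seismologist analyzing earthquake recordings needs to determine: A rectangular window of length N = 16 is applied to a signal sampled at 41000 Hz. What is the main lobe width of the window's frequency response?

For a rectangular window of length N,
the main lobe width in frequency is 2*f_s/N.
= 2*41000/16 = 5125 Hz
This determines the minimum frequency separation for resolving two sinusoids.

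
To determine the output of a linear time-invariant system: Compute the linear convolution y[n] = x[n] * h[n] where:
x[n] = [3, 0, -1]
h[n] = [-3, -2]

y[n] = sum_k x[k]*h[n-k]. Output length = len(x) + len(h) - 1 = 3 + 2 - 1 = 4.
y[0] = 3*-3 = -9
y[1] = 0*-3 + 3*-2 = -6
y[2] = -1*-3 + 0*-2 = 3
y[3] = -1*-2 = 2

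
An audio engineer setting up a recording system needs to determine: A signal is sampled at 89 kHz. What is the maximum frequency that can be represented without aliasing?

The maximum frequency that can be represented without aliasing
is the Nyquist frequency: f_max = f_s / 2 = 89 kHz / 2 = 89/2 kHz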